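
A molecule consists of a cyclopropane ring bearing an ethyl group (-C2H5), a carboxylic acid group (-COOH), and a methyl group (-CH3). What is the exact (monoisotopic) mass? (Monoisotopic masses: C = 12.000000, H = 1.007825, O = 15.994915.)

Atom tally by fragment:
  cyclopropane ring core → C:3 H:6
  (− 3 ring H displaced by substituents)
  + C2H5 → C:2 H:5
  + COOH → C:1 H:1 O:2
  + CH3 → C:1 H:3
Element totals:
  C: 7
  H: 12
  O: 2
Molecular formula: C7H12O2.
  M = 7(12.0) + 12(1.007825) + 2(15.994915)
    = 84.000000 + 12.093900 + 31.989830 = 128.083730

128.0837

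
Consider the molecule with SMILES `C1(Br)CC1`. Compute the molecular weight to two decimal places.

Atom tally by fragment:
  cyclopropane ring core → C:3 H:6
  (− 1 ring H displaced by substituents)
  + Br → Br:1
Element totals:
  C: 3
  H: 5
  Br: 1
Molecular formula: C3H5Br.
  M = 3(12.011) + 5(1.008) + 79.904
    = 36.033 + 5.040 + 79.904 = 120.977

120.98 g/mol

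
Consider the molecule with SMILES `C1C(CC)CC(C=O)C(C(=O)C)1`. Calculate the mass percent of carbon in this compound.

Atom tally by fragment:
  cyclopentane ring core → C:5 H:10
  (− 3 ring H displaced by substituents)
  + C2H5 → C:2 H:5
  + CHO → C:1 H:1 O:1
  + COCH3 → C:2 H:3 O:1
Element totals:
  C: 10
  H: 16
  O: 2
Molecular formula: C10H16O2.
Molar mass = 168.236 g/mol.
Mass from C: 10 × 12.011 = 120.110 g/mol.
%C = 120.110 / 168.236 × 100 = 71.39%.

71.39%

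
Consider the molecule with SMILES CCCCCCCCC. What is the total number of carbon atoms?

9

Atom tally by fragment:
  CH3 → C:1 H:3
  CH2 → C:1 H:2
  CH2 → C:1 H:2
  CH2 → C:1 H:2
  CH2 → C:1 H:2
  CH2 → C:1 H:2
  CH2 → C:1 H:2
  CH2 → C:1 H:2
  CH3 → C:1 H:3
Element totals:
  C: 9
  H: 20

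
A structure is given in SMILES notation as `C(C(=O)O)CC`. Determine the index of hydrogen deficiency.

1

Atom tally by fragment:
  HOOCCH2 → C:2 H:3 O:2
  CH2 → C:1 H:2
  CH3 → C:1 H:3
Element totals:
  C: 4
  H: 8
  O: 2
Molecular formula: C4H8O2.
DoU = (2C + 2 + N − H − X) / 2 = (2·4 + 2 + 0 − 8 − 0) / 2 = 1.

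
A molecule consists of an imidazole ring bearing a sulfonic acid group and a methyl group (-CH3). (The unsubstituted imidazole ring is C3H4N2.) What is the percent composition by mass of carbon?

29.63%

Atom tally by fragment:
  imidazole ring core → C:3 H:4 N:2
  (− 2 ring H displaced by substituents)
  + SO3H → S:1 O:3 H:1
  + CH3 → C:1 H:3
Element totals:
  C: 4
  H: 6
  N: 2
  O: 3
  S: 1
Molecular formula: C4H6N2O3S.
Molar mass = 162.163 g/mol.
Mass from C: 4 × 12.011 = 48.044 g/mol.
%C = 48.044 / 162.163 × 100 = 29.63%.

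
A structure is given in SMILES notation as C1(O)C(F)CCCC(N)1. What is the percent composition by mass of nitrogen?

Atom tally by fragment:
  cyclohexane ring core → C:6 H:12
  (− 3 ring H displaced by substituents)
  + OH → O:1 H:1
  + F → F:1
  + NH2 → N:1 H:2
Element totals:
  C: 6
  H: 12
  F: 1
  N: 1
  O: 1
Molecular formula: C6H12FNO.
Molar mass = 133.166 g/mol.
Mass from N: 1 × 14.007 = 14.007 g/mol.
%N = 14.007 / 133.166 × 100 = 10.52%.

10.52%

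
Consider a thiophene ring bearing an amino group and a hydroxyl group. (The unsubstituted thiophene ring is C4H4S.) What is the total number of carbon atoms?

4

Atom tally by fragment:
  thiophene ring core → C:4 H:4 S:1
  (− 2 ring H displaced by substituents)
  + NH2 → N:1 H:2
  + OH → O:1 H:1
Element totals:
  C: 4
  H: 5
  N: 1
  O: 1
  S: 1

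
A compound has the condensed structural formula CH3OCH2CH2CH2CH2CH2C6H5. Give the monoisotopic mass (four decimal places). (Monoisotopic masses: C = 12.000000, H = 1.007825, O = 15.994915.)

Atom tally by fragment:
  CH3OCH2 → C:2 H:5 O:1
  CH2 → C:1 H:2
  CH2 → C:1 H:2
  CH2 → C:1 H:2
  CH2C6H5 → C:7 H:7
Element totals:
  C: 12
  H: 18
  O: 1
Molecular formula: C12H18O.
  M = 12(12.0) + 18(1.007825) + 15.994915
    = 144.000000 + 18.140850 + 15.994915 = 178.135765

178.1358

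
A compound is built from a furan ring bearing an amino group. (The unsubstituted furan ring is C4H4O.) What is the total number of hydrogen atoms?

Atom tally by fragment:
  furan ring core → C:4 H:4 O:1
  (− 1 ring H displaced by substituents)
  + NH2 → N:1 H:2
Element totals:
  C: 4
  H: 5
  N: 1
  O: 1

5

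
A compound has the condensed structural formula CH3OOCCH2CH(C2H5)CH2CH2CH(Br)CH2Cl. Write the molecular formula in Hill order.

Atom tally by fragment:
  CH3OOCCH2 → C:3 H:5 O:2
  CH(C2H5) → C:3 H:6
  CH2 → C:1 H:2
  CH2 → C:1 H:2
  CH(Br) → C:1 H:1 Br:1
  CH2Cl → C:1 H:2 Cl:1
Element totals:
  C: 10
  H: 18
  Br: 1
  Cl: 1
  O: 2

C10H18BrClO2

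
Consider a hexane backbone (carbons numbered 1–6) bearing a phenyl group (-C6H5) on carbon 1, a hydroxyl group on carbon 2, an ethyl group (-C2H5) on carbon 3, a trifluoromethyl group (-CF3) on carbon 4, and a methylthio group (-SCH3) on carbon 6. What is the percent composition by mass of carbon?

Atom tally by fragment:
  C6H5CH2 → C:7 H:7
  CH(OH) → C:1 H:2 O:1
  CH(C2H5) → C:3 H:6
  CH(CF3) → C:2 H:1 F:3
  CH2 → C:1 H:2
  CH2SCH3 → C:2 H:5 S:1
Element totals:
  C: 16
  H: 23
  F: 3
  O: 1
  S: 1
Molecular formula: C16H23F3OS.
Molar mass = 320.413 g/mol.
Mass from C: 16 × 12.011 = 192.176 g/mol.
%C = 192.176 / 320.413 × 100 = 59.98%.

59.98%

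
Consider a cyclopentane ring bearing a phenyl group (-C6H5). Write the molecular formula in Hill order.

C11H14

Atom tally by fragment:
  cyclopentane ring core → C:5 H:10
  (− 1 ring H displaced by substituents)
  + C6H5 → C:6 H:5
Element totals:
  C: 11
  H: 14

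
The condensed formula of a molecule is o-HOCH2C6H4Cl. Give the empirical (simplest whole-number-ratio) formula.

C7H7ClO

Atom tally by fragment:
  benzene ring core → C:6 H:6
  (− 2 ring H displaced by substituents)
  + CH2OH → C:1 H:3 O:1
  + Cl → Cl:1
Element totals:
  C: 7
  H: 7
  Cl: 1
  O: 1
Molecular formula: C7H7ClO.
gcd of subscripts (7, 1, 7, 1) = 1, so the empirical formula equals the molecular formula.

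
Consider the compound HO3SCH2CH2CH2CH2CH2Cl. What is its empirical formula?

Atom tally by fragment:
  HO3SCH2 → C:1 H:3 S:1 O:3
  CH2 → C:1 H:2
  CH2 → C:1 H:2
  CH2 → C:1 H:2
  CH2Cl → C:1 H:2 Cl:1
Element totals:
  C: 5
  H: 11
  Cl: 1
  O: 3
  S: 1
Molecular formula: C5H11ClO3S.
gcd of subscripts (5, 1, 11, 3, 1) = 1, so the empirical formula equals the molecular formula.

C5H11ClO3S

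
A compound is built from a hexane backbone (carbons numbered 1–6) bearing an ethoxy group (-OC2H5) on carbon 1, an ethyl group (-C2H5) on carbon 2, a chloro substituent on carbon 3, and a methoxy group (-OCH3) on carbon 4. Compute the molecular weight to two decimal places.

222.75 g/mol

Atom tally by fragment:
  C2H5OCH2 → C:3 H:7 O:1
  CH(C2H5) → C:3 H:6
  CH(Cl) → C:1 H:1 Cl:1
  CH(OCH3) → C:2 H:4 O:1
  CH2 → C:1 H:2
  CH3 → C:1 H:3
Element totals:
  C: 11
  H: 23
  Cl: 1
  O: 2
Molecular formula: C11H23ClO2.
  M = 11(12.011) + 23(1.008) + 35.45 + 2(15.999)
    = 132.121 + 23.184 + 35.450 + 31.998 = 222.753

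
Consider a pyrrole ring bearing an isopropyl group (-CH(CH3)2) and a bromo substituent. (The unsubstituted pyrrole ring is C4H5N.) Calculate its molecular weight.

Atom tally by fragment:
  pyrrole ring core → C:4 H:5 N:1
  (− 2 ring H displaced by substituents)
  + CH(CH3)2 → C:3 H:7
  + Br → Br:1
Element totals:
  C: 7
  H: 10
  Br: 1
  N: 1
Molecular formula: C7H10BrN.
  M = 7(12.011) + 10(1.008) + 79.904 + 14.007
    = 84.077 + 10.080 + 79.904 + 14.007 = 188.068

188.07 g/mol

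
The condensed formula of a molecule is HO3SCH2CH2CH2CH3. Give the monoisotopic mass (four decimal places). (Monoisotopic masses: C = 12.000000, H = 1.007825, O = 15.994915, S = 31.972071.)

Element totals:
  C: 4
  H: 10
  O: 3
  S: 1
Molecular formula: C4H10O3S.
  M = 4(12.0) + 10(1.007825) + 3(15.994915) + 31.972071
    = 48.000000 + 10.078250 + 47.984745 + 31.972071 = 138.035066

138.0351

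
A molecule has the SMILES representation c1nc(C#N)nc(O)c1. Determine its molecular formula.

C5H3N3O

Atom tally by fragment:
  pyrimidine ring core → C:4 H:4 N:2
  (− 2 ring H displaced by substituents)
  + CN → C:1 N:1
  + OH → O:1 H:1
Element totals:
  C: 5
  H: 3
  N: 3
  O: 1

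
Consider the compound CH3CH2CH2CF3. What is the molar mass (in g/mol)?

112.09 g/mol

Atom tally by fragment:
  CH3 → C:1 H:3
  CH2 → C:1 H:2
  CH2CF3 → C:2 H:2 F:3
Element totals:
  C: 4
  H: 7
  F: 3
Molecular formula: C4H7F3.
  M = 4(12.011) + 7(1.008) + 3(18.998)
    = 48.044 + 7.056 + 56.994 = 112.094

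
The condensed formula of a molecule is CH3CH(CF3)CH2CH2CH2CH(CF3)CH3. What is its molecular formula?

Atom tally by fragment:
  CH3 → C:1 H:3
  CH(CF3) → C:2 H:1 F:3
  CH2 → C:1 H:2
  CH2 → C:1 H:2
  CH2 → C:1 H:2
  CH(CF3) → C:2 H:1 F:3
  CH3 → C:1 H:3
Element totals:
  C: 9
  H: 14
  F: 6

C9H14F6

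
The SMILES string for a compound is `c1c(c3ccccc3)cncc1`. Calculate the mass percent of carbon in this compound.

Atom tally by fragment:
  pyridine ring core → C:5 H:5 N:1
  (− 1 ring H displaced by substituents)
  + C6H5 → C:6 H:5
Element totals:
  C: 11
  H: 9
  N: 1
Molecular formula: C11H9N.
Molar mass = 155.200 g/mol.
Mass from C: 11 × 12.011 = 132.121 g/mol.
%C = 132.121 / 155.200 × 100 = 85.13%.

85.13%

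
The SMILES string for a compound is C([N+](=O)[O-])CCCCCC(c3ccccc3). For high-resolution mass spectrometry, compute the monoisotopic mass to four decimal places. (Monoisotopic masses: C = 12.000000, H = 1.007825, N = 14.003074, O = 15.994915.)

Atom tally by fragment:
  O2NCH2 → C:1 H:2 N:1 O:2
  CH2 → C:1 H:2
  CH2 → C:1 H:2
  CH2 → C:1 H:2
  CH2 → C:1 H:2
  CH2 → C:1 H:2
  CH2C6H5 → C:7 H:7
Element totals:
  C: 13
  H: 19
  N: 1
  O: 2
Molecular formula: C13H19NO2.
  M = 13(12.0) + 19(1.007825) + 14.003074 + 2(15.994915)
    = 156.000000 + 19.148675 + 14.003074 + 31.989830 = 221.141579

221.1416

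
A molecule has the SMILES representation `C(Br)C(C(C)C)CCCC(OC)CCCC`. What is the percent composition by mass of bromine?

27.24%

Atom tally by fragment:
  BrCH2 → C:1 H:2 Br:1
  CH(CH(CH3)2) → C:4 H:8
  CH2 → C:1 H:2
  CH2 → C:1 H:2
  CH2 → C:1 H:2
  CH(OCH3) → C:2 H:4 O:1
  CH2 → C:1 H:2
  CH2 → C:1 H:2
  CH2 → C:1 H:2
  CH3 → C:1 H:3
Element totals:
  C: 14
  H: 29
  Br: 1
  O: 1
Molecular formula: C14H29BrO.
Molar mass = 293.289 g/mol.
Mass from Br: 1 × 79.904 = 79.904 g/mol.
%Br = 79.904 / 293.289 × 100 = 27.24%.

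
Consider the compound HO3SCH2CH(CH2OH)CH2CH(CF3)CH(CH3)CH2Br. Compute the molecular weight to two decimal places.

Element totals:
  C: 9
  H: 16
  Br: 1
  F: 3
  O: 4
  S: 1
Molecular formula: C9H16BrF3O4S.
  M = 9(12.011) + 16(1.008) + 79.904 + 3(18.998) + 4(15.999) + 32.06
    = 108.099 + 16.128 + 79.904 + 56.994 + 63.996 + 32.060 = 357.181

357.18 g/mol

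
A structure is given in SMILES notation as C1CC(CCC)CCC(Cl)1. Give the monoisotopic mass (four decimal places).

160.1019

Atom tally by fragment:
  cyclohexane ring core → C:6 H:12
  (− 2 ring H displaced by substituents)
  + CH2CH2CH3 → C:3 H:7
  + Cl → Cl:1
Element totals:
  C: 9
  H: 17
  Cl: 1
Molecular formula: C9H17Cl.
  M = 9(12.0) + 17(1.007825) + 34.968853
    = 108.000000 + 17.133025 + 34.968853 = 160.101878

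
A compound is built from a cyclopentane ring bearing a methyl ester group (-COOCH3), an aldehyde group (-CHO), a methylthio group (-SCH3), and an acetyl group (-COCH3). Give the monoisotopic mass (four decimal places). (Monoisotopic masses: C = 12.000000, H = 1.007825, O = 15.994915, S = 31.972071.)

Atom tally by fragment:
  cyclopentane ring core → C:5 H:10
  (− 4 ring H displaced by substituents)
  + COOCH3 → C:2 H:3 O:2
  + CHO → C:1 H:1 O:1
  + SCH3 → C:1 H:3 S:1
  + COCH3 → C:2 H:3 O:1
Element totals:
  C: 11
  H: 16
  O: 4
  S: 1
Molecular formula: C11H16O4S.
  M = 11(12.0) + 16(1.007825) + 4(15.994915) + 31.972071
    = 132.000000 + 16.125200 + 63.979660 + 31.972071 = 244.076931

244.0769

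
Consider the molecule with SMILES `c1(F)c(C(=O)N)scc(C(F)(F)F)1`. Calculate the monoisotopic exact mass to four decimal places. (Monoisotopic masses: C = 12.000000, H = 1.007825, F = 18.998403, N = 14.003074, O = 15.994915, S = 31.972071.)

212.9871

Atom tally by fragment:
  thiophene ring core → C:4 H:4 S:1
  (− 3 ring H displaced by substituents)
  + F → F:1
  + CONH2 → C:1 H:2 O:1 N:1
  + CF3 → C:1 F:3
Element totals:
  C: 6
  H: 3
  F: 4
  N: 1
  O: 1
  S: 1
Molecular formula: C6H3F4NOS.
  M = 6(12.0) + 3(1.007825) + 4(18.998403) + 14.003074 + 15.994915 + 31.972071
    = 72.000000 + 3.023475 + 75.993612 + 14.003074 + 15.994915 + 31.972071 = 212.987147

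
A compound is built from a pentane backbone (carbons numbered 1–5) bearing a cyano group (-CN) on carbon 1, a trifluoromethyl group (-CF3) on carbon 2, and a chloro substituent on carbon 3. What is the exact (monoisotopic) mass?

199.0376

Atom tally by fragment:
  NCCH2 → C:2 H:2 N:1
  CH(CF3) → C:2 H:1 F:3
  CH(Cl) → C:1 H:1 Cl:1
  CH2 → C:1 H:2
  CH3 → C:1 H:3
Element totals:
  C: 7
  H: 9
  Cl: 1
  F: 3
  N: 1
Molecular formula: C7H9ClF3N.
  M = 7(12.0) + 9(1.007825) + 34.968853 + 3(18.998403) + 14.003074
    = 84.000000 + 9.070425 + 34.968853 + 56.995209 + 14.003074 = 199.037561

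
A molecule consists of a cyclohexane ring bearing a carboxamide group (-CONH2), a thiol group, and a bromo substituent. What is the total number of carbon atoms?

7

Atom tally by fragment:
  cyclohexane ring core → C:6 H:12
  (− 3 ring H displaced by substituents)
  + CONH2 → C:1 H:2 O:1 N:1
  + SH → S:1 H:1
  + Br → Br:1
Element totals:
  C: 7
  H: 12
  Br: 1
  N: 1
  O: 1
  S: 1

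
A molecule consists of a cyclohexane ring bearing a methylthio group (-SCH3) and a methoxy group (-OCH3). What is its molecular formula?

C8H16OS

Atom tally by fragment:
  cyclohexane ring core → C:6 H:12
  (− 2 ring H displaced by substituents)
  + SCH3 → C:1 H:3 S:1
  + OCH3 → C:1 H:3 O:1
Element totals:
  C: 8
  H: 16
  O: 1
  S: 1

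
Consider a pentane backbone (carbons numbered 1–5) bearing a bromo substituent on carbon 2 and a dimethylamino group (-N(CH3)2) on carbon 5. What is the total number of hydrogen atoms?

Atom tally by fragment:
  CH3 → C:1 H:3
  CH(Br) → C:1 H:1 Br:1
  CH2 → C:1 H:2
  CH2 → C:1 H:2
  CH2N(CH3)2 → C:3 H:8 N:1
Element totals:
  C: 7
  H: 16
  Br: 1
  N: 1

16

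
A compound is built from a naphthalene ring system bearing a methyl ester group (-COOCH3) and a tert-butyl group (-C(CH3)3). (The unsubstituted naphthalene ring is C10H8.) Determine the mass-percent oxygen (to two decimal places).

Atom tally by fragment:
  naphthalene ring system core → C:10 H:8
  (− 2 ring H displaced by substituents)
  + COOCH3 → C:2 H:3 O:2
  + C(CH3)3 → C:4 H:9
Element totals:
  C: 16
  H: 18
  O: 2
Molecular formula: C16H18O2.
Molar mass = 242.318 g/mol.
Mass from O: 2 × 15.999 = 31.998 g/mol.
%O = 31.998 / 242.318 × 100 = 13.20%.

13.20%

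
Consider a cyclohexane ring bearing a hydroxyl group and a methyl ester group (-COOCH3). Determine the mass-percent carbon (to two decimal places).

Atom tally by fragment:
  cyclohexane ring core → C:6 H:12
  (− 2 ring H displaced by substituents)
  + OH → O:1 H:1
  + COOCH3 → C:2 H:3 O:2
Element totals:
  C: 8
  H: 14
  O: 3
Molecular formula: C8H14O3.
Molar mass = 158.197 g/mol.
Mass from C: 8 × 12.011 = 96.088 g/mol.
%C = 96.088 / 158.197 × 100 = 60.74%.

60.74%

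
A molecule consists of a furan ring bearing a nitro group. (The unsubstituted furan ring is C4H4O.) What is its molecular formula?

C4H3NO3

Atom tally by fragment:
  furan ring core → C:4 H:4 O:1
  (− 1 ring H displaced by substituents)
  + NO2 → N:1 O:2
Element totals:
  C: 4
  H: 3
  N: 1
  O: 3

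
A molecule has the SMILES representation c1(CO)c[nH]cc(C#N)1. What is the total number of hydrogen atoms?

6

Atom tally by fragment:
  pyrrole ring core → C:4 H:5 N:1
  (− 2 ring H displaced by substituents)
  + CH2OH → C:1 H:3 O:1
  + CN → C:1 N:1
Element totals:
  C: 6
  H: 6
  N: 2
  O: 1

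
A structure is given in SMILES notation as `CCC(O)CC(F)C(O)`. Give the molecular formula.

C6H13FO2

Atom tally by fragment:
  CH3 → C:1 H:3
  CH2 → C:1 H:2
  CH(OH) → C:1 H:2 O:1
  CH2 → C:1 H:2
  CH(F) → C:1 H:1 F:1
  CH2OH → C:1 H:3 O:1
Element totals:
  C: 6
  H: 13
  F: 1
  O: 2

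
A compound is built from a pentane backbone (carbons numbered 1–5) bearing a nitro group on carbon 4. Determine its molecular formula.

Atom tally by fragment:
  CH3 → C:1 H:3
  CH2 → C:1 H:2
  CH2 → C:1 H:2
  CH(NO2) → C:1 H:1 N:1 O:2
  CH3 → C:1 H:3
Element totals:
  C: 5
  H: 11
  N: 1
  O: 2

C5H11NO2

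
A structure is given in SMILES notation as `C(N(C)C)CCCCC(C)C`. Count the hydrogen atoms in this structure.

23

Atom tally by fragment:
  (CH3)2NCH2 → C:3 H:8 N:1
  CH2 → C:1 H:2
  CH2 → C:1 H:2
  CH2 → C:1 H:2
  CH2 → C:1 H:2
  CH(CH3) → C:2 H:4
  CH3 → C:1 H:3
Element totals:
  C: 10
  H: 23
  N: 1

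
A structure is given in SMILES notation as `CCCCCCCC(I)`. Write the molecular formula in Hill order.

C8H17I

Atom tally by fragment:
  CH3 → C:1 H:3
  CH2 → C:1 H:2
  CH2 → C:1 H:2
  CH2 → C:1 H:2
  CH2 → C:1 H:2
  CH2 → C:1 H:2
  CH2 → C:1 H:2
  CH2I → C:1 H:2 I:1
Element totals:
  C: 8
  H: 17
  I: 1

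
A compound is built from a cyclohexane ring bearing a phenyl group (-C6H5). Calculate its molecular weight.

160.26 g/mol

Atom tally by fragment:
  cyclohexane ring core → C:6 H:12
  (− 1 ring H displaced by substituents)
  + C6H5 → C:6 H:5
Element totals:
  C: 12
  H: 16
Molecular formula: C12H16.
  M = 12(12.011) + 16(1.008)
    = 144.132 + 16.128 = 160.260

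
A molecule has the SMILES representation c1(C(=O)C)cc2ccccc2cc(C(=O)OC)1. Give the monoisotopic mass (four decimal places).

228.0786

Atom tally by fragment:
  naphthalene ring system core → C:10 H:8
  (− 2 ring H displaced by substituents)
  + COCH3 → C:2 H:3 O:1
  + COOCH3 → C:2 H:3 O:2
Element totals:
  C: 14
  H: 12
  O: 3
Molecular formula: C14H12O3.
  M = 14(12.0) + 12(1.007825) + 3(15.994915)
    = 168.000000 + 12.093900 + 47.984745 = 228.078645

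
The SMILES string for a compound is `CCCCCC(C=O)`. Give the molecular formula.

C7H14O

Atom tally by fragment:
  CH3 → C:1 H:3
  CH2 → C:1 H:2
  CH2 → C:1 H:2
  CH2 → C:1 H:2
  CH2 → C:1 H:2
  CH2CHO → C:2 H:3 O:1
Element totals:
  C: 7
  H: 14
  O: 1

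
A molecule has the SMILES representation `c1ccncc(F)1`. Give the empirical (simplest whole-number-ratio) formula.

Atom tally by fragment:
  pyridine ring core → C:5 H:5 N:1
  (− 1 ring H displaced by substituents)
  + F → F:1
Element totals:
  C: 5
  H: 4
  F: 1
  N: 1
Molecular formula: C5H4FN.
gcd of subscripts (5, 1, 4, 1) = 1, so the empirical formula equals the molecular formula.

C5H4FN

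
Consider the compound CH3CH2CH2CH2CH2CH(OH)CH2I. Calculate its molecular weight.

Atom tally by fragment:
  CH3 → C:1 H:3
  CH2 → C:1 H:2
  CH2 → C:1 H:2
  CH2 → C:1 H:2
  CH2 → C:1 H:2
  CH(OH) → C:1 H:2 O:1
  CH2I → C:1 H:2 I:1
Element totals:
  C: 7
  H: 15
  I: 1
  O: 1
Molecular formula: C7H15IO.
  M = 7(12.011) + 15(1.008) + 126.904 + 15.999
    = 84.077 + 15.120 + 126.904 + 15.999 = 242.100

242.10 g/mol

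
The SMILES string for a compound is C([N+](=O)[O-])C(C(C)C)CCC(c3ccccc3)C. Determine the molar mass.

Atom tally by fragment:
  O2NCH2 → C:1 H:2 N:1 O:2
  CH(CH(CH3)2) → C:4 H:8
  CH2 → C:1 H:2
  CH2 → C:1 H:2
  CH(C6H5) → C:7 H:6
  CH3 → C:1 H:3
Element totals:
  C: 15
  H: 23
  N: 1
  O: 2
Molecular formula: C15H23NO2.
  M = 15(12.011) + 23(1.008) + 14.007 + 2(15.999)
    = 180.165 + 23.184 + 14.007 + 31.998 = 249.354

249.35 g/mol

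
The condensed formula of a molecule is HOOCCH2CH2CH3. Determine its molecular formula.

C4H8O2

Atom tally by fragment:
  HOOCCH2 → C:2 H:3 O:2
  CH2 → C:1 H:2
  CH3 → C:1 H:3
Element totals:
  C: 4
  H: 8
  O: 2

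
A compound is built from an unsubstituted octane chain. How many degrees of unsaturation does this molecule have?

0

Atom tally by fragment:
  CH3 → C:1 H:3
  CH2 → C:1 H:2
  CH2 → C:1 H:2
  CH2 → C:1 H:2
  CH2 → C:1 H:2
  CH2 → C:1 H:2
  CH2 → C:1 H:2
  CH3 → C:1 H:3
Element totals:
  C: 8
  H: 18
Molecular formula: C8H18.
DoU = (2C + 2 + N − H − X) / 2 = (2·8 + 2 + 0 − 18 − 0) / 2 = 0.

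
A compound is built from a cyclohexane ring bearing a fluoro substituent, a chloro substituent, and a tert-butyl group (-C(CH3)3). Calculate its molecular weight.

192.70 g/mol

Atom tally by fragment:
  cyclohexane ring core → C:6 H:12
  (− 3 ring H displaced by substituents)
  + F → F:1
  + Cl → Cl:1
  + C(CH3)3 → C:4 H:9
Element totals:
  C: 10
  H: 18
  Cl: 1
  F: 1
Molecular formula: C10H18ClF.
  M = 10(12.011) + 18(1.008) + 35.45 + 18.998
    = 120.110 + 18.144 + 35.450 + 18.998 = 192.702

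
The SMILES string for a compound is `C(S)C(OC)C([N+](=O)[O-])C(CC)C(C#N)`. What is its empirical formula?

Atom tally by fragment:
  HSCH2 → C:1 H:3 S:1
  CH(OCH3) → C:2 H:4 O:1
  CH(NO2) → C:1 H:1 N:1 O:2
  CH(C2H5) → C:3 H:6
  CH2CN → C:2 H:2 N:1
Element totals:
  C: 9
  H: 16
  N: 2
  O: 3
  S: 1
Molecular formula: C9H16N2O3S.
gcd of subscripts (9, 16, 2, 3, 1) = 1, so the empirical formula equals the molecular formula.

C9H16N2O3S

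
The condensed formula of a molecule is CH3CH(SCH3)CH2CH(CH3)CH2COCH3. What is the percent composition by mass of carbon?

62.02%

Atom tally by fragment:
  CH3 → C:1 H:3
  CH(SCH3) → C:2 H:4 S:1
  CH2 → C:1 H:2
  CH(CH3) → C:2 H:4
  CH2COCH3 → C:3 H:5 O:1
Element totals:
  C: 9
  H: 18
  O: 1
  S: 1
Molecular formula: C9H18OS.
Molar mass = 174.302 g/mol.
Mass from C: 9 × 12.011 = 108.099 g/mol.
%C = 108.099 / 174.302 × 100 = 62.02%.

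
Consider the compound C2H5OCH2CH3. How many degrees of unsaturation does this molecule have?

Atom tally by fragment:
  C2H5OCH2 → C:3 H:7 O:1
  CH3 → C:1 H:3
Element totals:
  C: 4
  H: 10
  O: 1
Molecular formula: C4H10O.
DoU = (2C + 2 + N − H − X) / 2 = (2·4 + 2 + 0 − 10 − 0) / 2 = 0.

0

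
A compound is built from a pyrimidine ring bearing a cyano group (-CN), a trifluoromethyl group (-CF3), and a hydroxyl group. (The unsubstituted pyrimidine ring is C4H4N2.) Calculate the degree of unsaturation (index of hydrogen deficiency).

Atom tally by fragment:
  pyrimidine ring core → C:4 H:4 N:2
  (− 3 ring H displaced by substituents)
  + CN → C:1 N:1
  + CF3 → C:1 F:3
  + OH → O:1 H:1
Element totals:
  C: 6
  H: 2
  F: 3
  N: 3
  O: 1
Molecular formula: C6H2F3N3O.
DoU = (2C + 2 + N − H − X) / 2 = (2·6 + 2 + 3 − 2 − 3) / 2 = 6.

6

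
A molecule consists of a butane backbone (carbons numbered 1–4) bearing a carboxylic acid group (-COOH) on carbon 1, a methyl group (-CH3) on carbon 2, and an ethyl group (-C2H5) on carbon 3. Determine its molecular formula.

Atom tally by fragment:
  HOOCCH2 → C:2 H:3 O:2
  CH(CH3) → C:2 H:4
  CH(C2H5) → C:3 H:6
  CH3 → C:1 H:3
Element totals:
  C: 8
  H: 16
  O: 2

C8H16O2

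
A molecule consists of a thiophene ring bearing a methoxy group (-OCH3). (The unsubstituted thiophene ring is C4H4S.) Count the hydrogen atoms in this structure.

Atom tally by fragment:
  thiophene ring core → C:4 H:4 S:1
  (− 1 ring H displaced by substituents)
  + OCH3 → C:1 H:3 O:1
Element totals:
  C: 5
  H: 6
  O: 1
  S: 1

6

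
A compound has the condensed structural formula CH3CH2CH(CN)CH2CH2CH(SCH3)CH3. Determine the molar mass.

Atom tally by fragment:
  CH3 → C:1 H:3
  CH2 → C:1 H:2
  CH(CN) → C:2 H:1 N:1
  CH2 → C:1 H:2
  CH2 → C:1 H:2
  CH(SCH3) → C:2 H:4 S:1
  CH3 → C:1 H:3
Element totals:
  C: 9
  H: 17
  N: 1
  S: 1
Molecular formula: C9H17NS.
  M = 9(12.011) + 17(1.008) + 14.007 + 32.06
    = 108.099 + 17.136 + 14.007 + 32.060 = 171.302

171.30 g/mol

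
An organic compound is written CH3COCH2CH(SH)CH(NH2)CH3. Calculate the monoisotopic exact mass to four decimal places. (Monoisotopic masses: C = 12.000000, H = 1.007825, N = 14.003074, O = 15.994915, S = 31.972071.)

Atom tally by fragment:
  CH3COCH2 → C:3 H:5 O:1
  CH(SH) → C:1 H:2 S:1
  CH(NH2) → C:1 H:3 N:1
  CH3 → C:1 H:3
Element totals:
  C: 6
  H: 13
  N: 1
  O: 1
  S: 1
Molecular formula: C6H13NOS.
  M = 6(12.0) + 13(1.007825) + 14.003074 + 15.994915 + 31.972071
    = 72.000000 + 13.101725 + 14.003074 + 15.994915 + 31.972071 = 147.071785

147.0718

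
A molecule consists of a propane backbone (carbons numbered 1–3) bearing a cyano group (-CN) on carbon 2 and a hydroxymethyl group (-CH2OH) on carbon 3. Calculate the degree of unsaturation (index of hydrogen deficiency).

2

Atom tally by fragment:
  CH3 → C:1 H:3
  CH(CN) → C:2 H:1 N:1
  CH2CH2OH → C:2 H:5 O:1
Element totals:
  C: 5
  H: 9
  N: 1
  O: 1
Molecular formula: C5H9NO.
DoU = (2C + 2 + N − H − X) / 2 = (2·5 + 2 + 1 − 9 − 0) / 2 = 2.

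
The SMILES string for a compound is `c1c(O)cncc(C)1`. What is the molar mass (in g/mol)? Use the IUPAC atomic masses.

109.13 g/mol

Atom tally by fragment:
  pyridine ring core → C:5 H:5 N:1
  (− 2 ring H displaced by substituents)
  + OH → O:1 H:1
  + CH3 → C:1 H:3
Element totals:
  C: 6
  H: 7
  N: 1
  O: 1
Molecular formula: C6H7NO.
  M = 6(12.011) + 7(1.008) + 14.007 + 15.999
    = 72.066 + 7.056 + 14.007 + 15.999 = 109.128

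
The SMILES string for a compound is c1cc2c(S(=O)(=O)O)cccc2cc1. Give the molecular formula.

Atom tally by fragment:
  naphthalene ring system core → C:10 H:8
  (− 1 ring H displaced by substituents)
  + SO3H → S:1 O:3 H:1
Element totals:
  C: 10
  H: 8
  O: 3
  S: 1

C10H8O3S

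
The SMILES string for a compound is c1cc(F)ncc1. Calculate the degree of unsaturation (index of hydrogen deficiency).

Atom tally by fragment:
  pyridine ring core → C:5 H:5 N:1
  (− 1 ring H displaced by substituents)
  + F → F:1
Element totals:
  C: 5
  H: 4
  F: 1
  N: 1
Molecular formula: C5H4FN.
DoU = (2C + 2 + N − H − X) / 2 = (2·5 + 2 + 1 − 4 − 1) / 2 = 4.

4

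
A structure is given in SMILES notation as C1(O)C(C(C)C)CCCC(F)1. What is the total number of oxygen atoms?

Atom tally by fragment:
  cyclohexane ring core → C:6 H:12
  (− 3 ring H displaced by substituents)
  + OH → O:1 H:1
  + CH(CH3)2 → C:3 H:7
  + F → F:1
Element totals:
  C: 9
  H: 17
  F: 1
  O: 1

1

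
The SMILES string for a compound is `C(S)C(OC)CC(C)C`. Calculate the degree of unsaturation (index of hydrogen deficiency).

Atom tally by fragment:
  HSCH2 → C:1 H:3 S:1
  CH(OCH3) → C:2 H:4 O:1
  CH2 → C:1 H:2
  CH(CH3) → C:2 H:4
  CH3 → C:1 H:3
Element totals:
  C: 7
  H: 16
  O: 1
  S: 1
Molecular formula: C7H16OS.
DoU = (2C + 2 + N − H − X) / 2 = (2·7 + 2 + 0 − 16 − 0) / 2 = 0.

0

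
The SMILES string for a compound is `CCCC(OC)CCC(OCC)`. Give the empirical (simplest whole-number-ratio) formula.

Atom tally by fragment:
  CH3 → C:1 H:3
  CH2 → C:1 H:2
  CH2 → C:1 H:2
  CH(OCH3) → C:2 H:4 O:1
  CH2 → C:1 H:2
  CH2 → C:1 H:2
  CH2OC2H5 → C:3 H:7 O:1
Element totals:
  C: 10
  H: 22
  O: 2
Molecular formula: C10H22O2.
gcd of subscripts = 2; dividing each by 2:
  C: 10/2 = 5
  H: 22/2 = 11
  O: 2/2 = 1

C5H11O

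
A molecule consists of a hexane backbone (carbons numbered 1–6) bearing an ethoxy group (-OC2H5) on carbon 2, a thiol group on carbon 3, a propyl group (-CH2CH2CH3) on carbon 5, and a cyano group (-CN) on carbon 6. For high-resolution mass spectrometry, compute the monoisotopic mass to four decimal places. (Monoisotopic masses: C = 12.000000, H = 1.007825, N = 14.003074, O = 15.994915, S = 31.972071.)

229.1500

Atom tally by fragment:
  CH3 → C:1 H:3
  CH(OC2H5) → C:3 H:6 O:1
  CH(SH) → C:1 H:2 S:1
  CH2 → C:1 H:2
  CH(CH2CH2CH3) → C:4 H:8
  CH2CN → C:2 H:2 N:1
Element totals:
  C: 12
  H: 23
  N: 1
  O: 1
  S: 1
Molecular formula: C12H23NOS.
  M = 12(12.0) + 23(1.007825) + 14.003074 + 15.994915 + 31.972071
    = 144.000000 + 23.179975 + 14.003074 + 15.994915 + 31.972071 = 229.150035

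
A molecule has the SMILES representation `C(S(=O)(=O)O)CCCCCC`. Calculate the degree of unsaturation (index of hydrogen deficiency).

Atom tally by fragment:
  HO3SCH2 → C:1 H:3 S:1 O:3
  CH2 → C:1 H:2
  CH2 → C:1 H:2
  CH2 → C:1 H:2
  CH2 → C:1 H:2
  CH2 → C:1 H:2
  CH3 → C:1 H:3
Element totals:
  C: 7
  H: 16
  O: 3
  S: 1
Molecular formula: C7H16O3S.
DoU = (2C + 2 + N − H − X) / 2 = (2·7 + 2 + 0 − 16 − 0) / 2 = 0.

0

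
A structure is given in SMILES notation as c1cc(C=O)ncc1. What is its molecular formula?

Atom tally by fragment:
  pyridine ring core → C:5 H:5 N:1
  (− 1 ring H displaced by substituents)
  + CHO → C:1 H:1 O:1
Element totals:
  C: 6
  H: 5
  N: 1
  O: 1

C6H5NO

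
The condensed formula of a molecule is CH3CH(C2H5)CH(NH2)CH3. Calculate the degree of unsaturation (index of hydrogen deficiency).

Atom tally by fragment:
  CH3 → C:1 H:3
  CH(C2H5) → C:3 H:6
  CH(NH2) → C:1 H:3 N:1
  CH3 → C:1 H:3
Element totals:
  C: 6
  H: 15
  N: 1
Molecular formula: C6H15N.
DoU = (2C + 2 + N − H − X) / 2 = (2·6 + 2 + 1 − 15 − 0) / 2 = 0.

0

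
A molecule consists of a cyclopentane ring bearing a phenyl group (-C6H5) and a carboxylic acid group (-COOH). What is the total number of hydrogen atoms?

Atom tally by fragment:
  cyclopentane ring core → C:5 H:10
  (− 2 ring H displaced by substituents)
  + C6H5 → C:6 H:5
  + COOH → C:1 H:1 O:2
Element totals:
  C: 12
  H: 14
  O: 2

14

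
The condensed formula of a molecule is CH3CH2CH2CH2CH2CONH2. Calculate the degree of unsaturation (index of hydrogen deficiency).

1

Element totals:
  C: 6
  H: 13
  N: 1
  O: 1
Molecular formula: C6H13NO.
DoU = (2C + 2 + N − H − X) / 2 = (2·6 + 2 + 1 − 13 − 0) / 2 = 1.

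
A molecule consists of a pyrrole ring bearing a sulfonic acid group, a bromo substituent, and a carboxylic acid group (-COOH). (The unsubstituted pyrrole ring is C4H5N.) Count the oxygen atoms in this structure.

5

Atom tally by fragment:
  pyrrole ring core → C:4 H:5 N:1
  (− 3 ring H displaced by substituents)
  + SO3H → S:1 O:3 H:1
  + Br → Br:1
  + COOH → C:1 H:1 O:2
Element totals:
  C: 5
  H: 4
  Br: 1
  N: 1
  O: 5
  S: 1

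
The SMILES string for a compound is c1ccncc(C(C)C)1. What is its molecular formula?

C8H11N

Atom tally by fragment:
  pyridine ring core → C:5 H:5 N:1
  (− 1 ring H displaced by substituents)
  + CH(CH3)2 → C:3 H:7
Element totals:
  C: 8
  H: 11
  N: 1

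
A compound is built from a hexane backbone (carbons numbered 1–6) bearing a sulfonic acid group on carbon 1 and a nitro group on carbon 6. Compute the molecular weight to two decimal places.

211.23 g/mol

Atom tally by fragment:
  HO3SCH2 → C:1 H:3 S:1 O:3
  CH2 → C:1 H:2
  CH2 → C:1 H:2
  CH2 → C:1 H:2
  CH2 → C:1 H:2
  CH2NO2 → C:1 H:2 N:1 O:2
Element totals:
  C: 6
  H: 13
  N: 1
  O: 5
  S: 1
Molecular formula: C6H13NO5S.
  M = 6(12.011) + 13(1.008) + 14.007 + 5(15.999) + 32.06
    = 72.066 + 13.104 + 14.007 + 79.995 + 32.060 = 211.232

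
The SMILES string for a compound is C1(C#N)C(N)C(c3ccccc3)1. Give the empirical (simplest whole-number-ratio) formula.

C5H5N

Atom tally by fragment:
  cyclopropane ring core → C:3 H:6
  (− 3 ring H displaced by substituents)
  + CN → C:1 N:1
  + NH2 → N:1 H:2
  + C6H5 → C:6 H:5
Element totals:
  C: 10
  H: 10
  N: 2
Molecular formula: C10H10N2.
gcd of subscripts = 2; dividing each by 2:
  C: 10/2 = 5
  H: 10/2 = 5
  N: 2/2 = 1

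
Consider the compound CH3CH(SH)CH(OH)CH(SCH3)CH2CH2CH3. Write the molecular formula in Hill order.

C8H18OS2

Atom tally by fragment:
  CH3 → C:1 H:3
  CH(SH) → C:1 H:2 S:1
  CH(OH) → C:1 H:2 O:1
  CH(SCH3) → C:2 H:4 S:1
  CH2 → C:1 H:2
  CH2 → C:1 H:2
  CH3 → C:1 H:3
Element totals:
  C: 8
  H: 18
  O: 1
  S: 2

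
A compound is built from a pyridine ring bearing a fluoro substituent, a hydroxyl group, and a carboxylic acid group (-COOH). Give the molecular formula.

C6H4FNO3

Atom tally by fragment:
  pyridine ring core → C:5 H:5 N:1
  (− 3 ring H displaced by substituents)
  + F → F:1
  + OH → O:1 H:1
  + COOH → C:1 H:1 O:2
Element totals:
  C: 6
  H: 4
  F: 1
  N: 1
  O: 3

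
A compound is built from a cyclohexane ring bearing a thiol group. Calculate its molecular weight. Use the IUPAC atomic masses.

Atom tally by fragment:
  cyclohexane ring core → C:6 H:12
  (− 1 ring H displaced by substituents)
  + SH → S:1 H:1
Element totals:
  C: 6
  H: 12
  S: 1
Molecular formula: C6H12S.
  M = 6(12.011) + 12(1.008) + 32.06
    = 72.066 + 12.096 + 32.060 = 116.222

116.22 g/mol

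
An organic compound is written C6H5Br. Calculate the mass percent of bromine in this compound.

50.89%

Atom tally by fragment:
  benzene ring core → C:6 H:6
  (− 1 ring H displaced by substituents)
  + Br → Br:1
Element totals:
  C: 6
  H: 5
  Br: 1
Molecular formula: C6H5Br.
Molar mass = 157.010 g/mol.
Mass from Br: 1 × 79.904 = 79.904 g/mol.
%Br = 79.904 / 157.010 × 100 = 50.89%.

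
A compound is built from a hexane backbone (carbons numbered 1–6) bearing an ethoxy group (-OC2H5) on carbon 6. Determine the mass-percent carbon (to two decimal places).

73.78%

Atom tally by fragment:
  CH3 → C:1 H:3
  CH2 → C:1 H:2
  CH2 → C:1 H:2
  CH2 → C:1 H:2
  CH2 → C:1 H:2
  CH2OC2H5 → C:3 H:7 O:1
Element totals:
  C: 8
  H: 18
  O: 1
Molecular formula: C8H18O.
Molar mass = 130.231 g/mol.
Mass from C: 8 × 12.011 = 96.088 g/mol.
%C = 96.088 / 130.231 × 100 = 73.78%.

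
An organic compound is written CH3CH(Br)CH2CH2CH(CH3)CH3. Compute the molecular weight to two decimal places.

Element totals:
  C: 7
  H: 15
  Br: 1
Molecular formula: C7H15Br.
  M = 7(12.011) + 15(1.008) + 79.904
    = 84.077 + 15.120 + 79.904 = 179.101

179.10 g/mol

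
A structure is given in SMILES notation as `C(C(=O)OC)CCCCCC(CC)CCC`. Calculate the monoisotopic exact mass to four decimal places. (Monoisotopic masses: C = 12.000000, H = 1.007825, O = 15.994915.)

Atom tally by fragment:
  CH3OOCCH2 → C:3 H:5 O:2
  CH2 → C:1 H:2
  CH2 → C:1 H:2
  CH2 → C:1 H:2
  CH2 → C:1 H:2
  CH2 → C:1 H:2
  CH(C2H5) → C:3 H:6
  CH2 → C:1 H:2
  CH2 → C:1 H:2
  CH3 → C:1 H:3
Element totals:
  C: 14
  H: 28
  O: 2
Molecular formula: C14H28O2.
  M = 14(12.0) + 28(1.007825) + 2(15.994915)
    = 168.000000 + 28.219100 + 31.989830 = 228.208930

228.2089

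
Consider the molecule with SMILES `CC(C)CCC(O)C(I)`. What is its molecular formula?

Atom tally by fragment:
  CH3 → C:1 H:3
  CH(CH3) → C:2 H:4
  CH2 → C:1 H:2
  CH2 → C:1 H:2
  CH(OH) → C:1 H:2 O:1
  CH2I → C:1 H:2 I:1
Element totals:
  C: 7
  H: 15
  I: 1
  O: 1

C7H15IO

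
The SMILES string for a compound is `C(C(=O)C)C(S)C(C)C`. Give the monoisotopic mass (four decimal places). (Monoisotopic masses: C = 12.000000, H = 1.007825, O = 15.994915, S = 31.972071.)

146.0765

Atom tally by fragment:
  CH3COCH2 → C:3 H:5 O:1
  CH(SH) → C:1 H:2 S:1
  CH(CH3) → C:2 H:4
  CH3 → C:1 H:3
Element totals:
  C: 7
  H: 14
  O: 1
  S: 1
Molecular formula: C7H14OS.
  M = 7(12.0) + 14(1.007825) + 15.994915 + 31.972071
    = 84.000000 + 14.109550 + 15.994915 + 31.972071 = 146.076536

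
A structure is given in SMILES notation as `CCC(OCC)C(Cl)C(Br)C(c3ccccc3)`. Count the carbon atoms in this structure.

Atom tally by fragment:
  CH3 → C:1 H:3
  CH2 → C:1 H:2
  CH(OC2H5) → C:3 H:6 O:1
  CH(Cl) → C:1 H:1 Cl:1
  CH(Br) → C:1 H:1 Br:1
  CH2C6H5 → C:7 H:7
Element totals:
  C: 14
  H: 20
  Br: 1
  Cl: 1
  O: 1

14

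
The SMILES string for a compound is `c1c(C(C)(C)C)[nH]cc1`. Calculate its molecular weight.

123.20 g/mol

Atom tally by fragment:
  pyrrole ring core → C:4 H:5 N:1
  (− 1 ring H displaced by substituents)
  + C(CH3)3 → C:4 H:9
Element totals:
  C: 8
  H: 13
  N: 1
Molecular formula: C8H13N.
  M = 8(12.011) + 13(1.008) + 14.007
    = 96.088 + 13.104 + 14.007 = 123.199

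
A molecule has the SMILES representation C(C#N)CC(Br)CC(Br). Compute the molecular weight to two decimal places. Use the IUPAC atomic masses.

Atom tally by fragment:
  NCCH2 → C:2 H:2 N:1
  CH2 → C:1 H:2
  CH(Br) → C:1 H:1 Br:1
  CH2 → C:1 H:2
  CH2Br → C:1 H:2 Br:1
Element totals:
  C: 6
  H: 9
  Br: 2
  N: 1
Molecular formula: C6H9Br2N.
  M = 6(12.011) + 9(1.008) + 2(79.904) + 14.007
    = 72.066 + 9.072 + 159.808 + 14.007 = 254.953

254.95 g/mol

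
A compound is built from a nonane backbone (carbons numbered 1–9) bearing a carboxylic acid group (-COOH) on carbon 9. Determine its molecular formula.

C10H20O2

Atom tally by fragment:
  CH3 → C:1 H:3
  CH2 → C:1 H:2
  CH2 → C:1 H:2
  CH2 → C:1 H:2
  CH2 → C:1 H:2
  CH2 → C:1 H:2
  CH2 → C:1 H:2
  CH2 → C:1 H:2
  CH2COOH → C:2 H:3 O:2
Element totals:
  C: 10
  H: 20
  O: 2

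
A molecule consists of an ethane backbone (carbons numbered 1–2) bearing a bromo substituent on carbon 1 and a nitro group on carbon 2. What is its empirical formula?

C2H4BrNO2

Atom tally by fragment:
  BrCH2 → C:1 H:2 Br:1
  CH2NO2 → C:1 H:2 N:1 O:2
Element totals:
  C: 2
  H: 4
  Br: 1
  N: 1
  O: 2
Molecular formula: C2H4BrNO2.
gcd of subscripts (1, 2, 4, 1, 2) = 1, so the empirical formula equals the molecular formula.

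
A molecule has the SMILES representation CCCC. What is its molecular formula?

Atom tally by fragment:
  CH3 → C:1 H:3
  CH2 → C:1 H:2
  CH2 → C:1 H:2
  CH3 → C:1 H:3
Element totals:
  C: 4
  H: 10

C4H10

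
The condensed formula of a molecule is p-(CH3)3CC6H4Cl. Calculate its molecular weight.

Atom tally by fragment:
  benzene ring core → C:6 H:6
  (− 2 ring H displaced by substituents)
  + C(CH3)3 → C:4 H:9
  + Cl → Cl:1
Element totals:
  C: 10
  H: 13
  Cl: 1
Molecular formula: C10H13Cl.
  M = 10(12.011) + 13(1.008) + 35.45
    = 120.110 + 13.104 + 35.450 = 168.664

168.66 g/mol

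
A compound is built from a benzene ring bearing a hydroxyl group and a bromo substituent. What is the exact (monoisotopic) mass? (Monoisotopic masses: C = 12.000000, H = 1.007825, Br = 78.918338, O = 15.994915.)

Atom tally by fragment:
  benzene ring core → C:6 H:6
  (− 2 ring H displaced by substituents)
  + OH → O:1 H:1
  + Br → Br:1
Element totals:
  C: 6
  H: 5
  Br: 1
  O: 1
Molecular formula: C6H5BrO.
  M = 6(12.0) + 5(1.007825) + 78.918338 + 15.994915
    = 72.000000 + 5.039125 + 78.918338 + 15.994915 = 171.952378

171.9524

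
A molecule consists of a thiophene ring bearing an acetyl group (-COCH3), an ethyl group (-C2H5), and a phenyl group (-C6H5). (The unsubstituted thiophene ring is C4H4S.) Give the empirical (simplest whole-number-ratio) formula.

Atom tally by fragment:
  thiophene ring core → C:4 H:4 S:1
  (− 3 ring H displaced by substituents)
  + COCH3 → C:2 H:3 O:1
  + C2H5 → C:2 H:5
  + C6H5 → C:6 H:5
Element totals:
  C: 14
  H: 14
  O: 1
  S: 1
Molecular formula: C14H14OS.
gcd of subscripts (14, 14, 1, 1) = 1, so the empirical formula equals the molecular formula.

C14H14OS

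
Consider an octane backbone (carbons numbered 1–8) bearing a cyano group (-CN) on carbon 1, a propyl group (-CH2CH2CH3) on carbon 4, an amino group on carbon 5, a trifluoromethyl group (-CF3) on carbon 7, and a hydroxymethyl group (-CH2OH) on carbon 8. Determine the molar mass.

Atom tally by fragment:
  NCCH2 → C:2 H:2 N:1
  CH2 → C:1 H:2
  CH2 → C:1 H:2
  CH(CH2CH2CH3) → C:4 H:8
  CH(NH2) → C:1 H:3 N:1
  CH2 → C:1 H:2
  CH(CF3) → C:2 H:1 F:3
  CH2CH2OH → C:2 H:5 O:1
Element totals:
  C: 14
  H: 25
  F: 3
  N: 2
  O: 1
Molecular formula: C14H25F3N2O.
  M = 14(12.011) + 25(1.008) + 3(18.998) + 2(14.007) + 15.999
    = 168.154 + 25.200 + 56.994 + 28.014 + 15.999 = 294.361

294.36 g/mol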